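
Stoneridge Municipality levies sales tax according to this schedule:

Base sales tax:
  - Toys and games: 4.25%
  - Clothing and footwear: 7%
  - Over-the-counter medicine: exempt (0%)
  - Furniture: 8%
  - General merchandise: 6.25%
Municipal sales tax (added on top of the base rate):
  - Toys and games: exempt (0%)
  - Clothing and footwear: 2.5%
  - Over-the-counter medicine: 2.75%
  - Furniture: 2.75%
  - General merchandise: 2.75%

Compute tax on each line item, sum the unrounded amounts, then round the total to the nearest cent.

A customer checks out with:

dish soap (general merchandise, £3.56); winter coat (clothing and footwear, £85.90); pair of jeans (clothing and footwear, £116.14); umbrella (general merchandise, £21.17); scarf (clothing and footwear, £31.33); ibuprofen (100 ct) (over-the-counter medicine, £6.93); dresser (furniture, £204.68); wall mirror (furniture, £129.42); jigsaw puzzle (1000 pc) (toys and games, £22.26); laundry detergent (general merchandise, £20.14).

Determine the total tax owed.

£63.26

Dish soap £3.56: general merchandise → 6.25% + 2.75% municipal = 9% → £0.3204
Winter coat £85.90: clothing and footwear → 7% + 2.5% municipal = 9.5% → £8.1605
Pair of jeans £116.14: clothing and footwear → 7% + 2.5% municipal = 9.5% → £11.0333
Umbrella £21.17: general merchandise → 6.25% + 2.75% municipal = 9% → £1.9053
Scarf £31.33: clothing and footwear → 7% + 2.5% municipal = 9.5% → £2.97635
Ibuprofen (100 ct) £6.93: over-the-counter medicine → 0% + 2.75% municipal = 2.75% → £0.190575
Dresser £204.68: furniture → 8% + 2.75% municipal = 10.75% → £22.0031
Wall mirror £129.42: furniture → 8% + 2.75% municipal = 10.75% → £13.91265
Jigsaw puzzle (1000 pc) £22.26: toys and games → 4.25% + 0% municipal = 4.25% → £0.94605
Laundry detergent £20.14: general merchandise → 6.25% + 2.75% municipal = 9% → £1.8126
Unrounded tax sum = £63.260825 → £63.26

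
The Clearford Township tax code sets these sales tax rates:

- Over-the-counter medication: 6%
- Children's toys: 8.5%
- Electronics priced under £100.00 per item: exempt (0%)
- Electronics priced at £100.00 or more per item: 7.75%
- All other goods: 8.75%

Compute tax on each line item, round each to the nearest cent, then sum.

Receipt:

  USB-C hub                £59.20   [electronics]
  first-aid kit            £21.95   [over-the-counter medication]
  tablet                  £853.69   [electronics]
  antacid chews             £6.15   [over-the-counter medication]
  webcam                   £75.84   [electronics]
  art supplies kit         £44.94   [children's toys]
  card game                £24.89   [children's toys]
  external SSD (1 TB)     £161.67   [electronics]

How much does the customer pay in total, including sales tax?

£1334.65

USB-C hub £59.20: electronics, under £100.00 → 0% → £0.00
First-aid kit £21.95: over-the-counter medication → 6% → £1.32
Tablet £853.69: electronics, £100.00 or more → 7.75% → £66.16
Antacid chews £6.15: over-the-counter medication → 6% → £0.37
Webcam £75.84: electronics, under £100.00 → 0% → £0.00
Art supplies kit £44.94: children's toys → 8.5% → £3.82
Card game £24.89: children's toys → 8.5% → £2.12
External SSD (1 TB) £161.67: electronics, £100.00 or more → 7.75% → £12.53
Subtotal = £1248.33; tax = £86.32; total due = £1334.65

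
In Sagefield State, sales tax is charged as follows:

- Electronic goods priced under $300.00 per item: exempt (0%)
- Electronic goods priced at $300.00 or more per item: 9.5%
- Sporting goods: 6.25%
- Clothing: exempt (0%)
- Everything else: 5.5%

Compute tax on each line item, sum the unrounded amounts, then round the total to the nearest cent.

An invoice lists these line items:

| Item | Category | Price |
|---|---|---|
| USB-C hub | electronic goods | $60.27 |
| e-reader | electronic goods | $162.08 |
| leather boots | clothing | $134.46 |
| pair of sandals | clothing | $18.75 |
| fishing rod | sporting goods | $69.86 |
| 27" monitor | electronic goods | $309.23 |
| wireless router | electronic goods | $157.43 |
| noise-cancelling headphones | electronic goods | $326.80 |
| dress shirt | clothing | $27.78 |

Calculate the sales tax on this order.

$64.79

USB-C hub $60.27: electronic goods, under $300.00 → 0% → $0.00
E-reader $162.08: electronic goods, under $300.00 → 0% → $0.00
Leather boots $134.46: clothing → 0% → $0.00
Pair of sandals $18.75: clothing → 0% → $0.00
Fishing rod $69.86: sporting goods → 6.25% → $4.36625
27" monitor $309.23: electronic goods, $300.00 or more → 9.5% → $29.37685
Wireless router $157.43: electronic goods, under $300.00 → 0% → $0.00
Noise-cancelling headphones $326.80: electronic goods, $300.00 or more → 9.5% → $31.046
Dress shirt $27.78: clothing → 0% → $0.00
Unrounded tax sum = $64.7891 → $64.79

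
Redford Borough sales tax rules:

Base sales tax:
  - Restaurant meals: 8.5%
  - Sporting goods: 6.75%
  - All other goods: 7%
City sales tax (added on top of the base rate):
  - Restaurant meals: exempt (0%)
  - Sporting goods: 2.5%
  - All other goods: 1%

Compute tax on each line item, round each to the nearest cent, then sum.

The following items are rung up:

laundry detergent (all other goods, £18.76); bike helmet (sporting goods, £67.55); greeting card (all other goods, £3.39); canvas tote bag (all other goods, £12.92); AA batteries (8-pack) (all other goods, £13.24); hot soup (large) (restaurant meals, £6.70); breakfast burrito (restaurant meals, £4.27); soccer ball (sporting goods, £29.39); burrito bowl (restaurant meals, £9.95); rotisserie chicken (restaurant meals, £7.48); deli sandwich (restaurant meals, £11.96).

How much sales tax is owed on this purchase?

Laundry detergent £18.76: all other goods → 7% + 1% city = 8% → £1.50
Bike helmet £67.55: sporting goods → 6.75% + 2.5% city = 9.25% → £6.25
Greeting card £3.39: all other goods → 7% + 1% city = 8% → £0.27
Canvas tote bag £12.92: all other goods → 7% + 1% city = 8% → £1.03
AA batteries (8-pack) £13.24: all other goods → 7% + 1% city = 8% → £1.06
Hot soup (large) £6.70: restaurant meals → 8.5% + 0% city = 8.5% → £0.57
Breakfast burrito £4.27: restaurant meals → 8.5% + 0% city = 8.5% → £0.36
Soccer ball £29.39: sporting goods → 6.75% + 2.5% city = 9.25% → £2.72
Burrito bowl £9.95: restaurant meals → 8.5% + 0% city = 8.5% → £0.85
Rotisserie chicken £7.48: restaurant meals → 8.5% + 0% city = 8.5% → £0.64
Deli sandwich £11.96: restaurant meals → 8.5% + 0% city = 8.5% → £1.02
Total tax = £1.50 + £6.25 + £0.27 + £1.03 + £1.06 + £0.57 + £0.36 + £2.72 + £0.85 + £0.64 + £1.02 = £16.27

£16.27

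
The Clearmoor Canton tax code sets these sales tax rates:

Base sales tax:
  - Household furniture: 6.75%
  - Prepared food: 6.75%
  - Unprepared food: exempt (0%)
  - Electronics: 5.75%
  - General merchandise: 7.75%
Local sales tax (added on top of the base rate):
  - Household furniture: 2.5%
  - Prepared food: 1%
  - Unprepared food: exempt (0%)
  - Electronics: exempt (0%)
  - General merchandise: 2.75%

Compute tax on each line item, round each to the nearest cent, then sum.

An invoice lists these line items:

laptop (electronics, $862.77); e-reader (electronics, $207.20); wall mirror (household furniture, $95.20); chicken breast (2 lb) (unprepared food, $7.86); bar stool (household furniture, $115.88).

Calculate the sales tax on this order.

$81.05

Laptop $862.77: electronics → 5.75% + 0% local = 5.75% → $49.61
E-reader $207.20: electronics → 5.75% + 0% local = 5.75% → $11.91
Wall mirror $95.20: household furniture → 6.75% + 2.5% local = 9.25% → $8.81
Chicken breast (2 lb) $7.86: unprepared food → 0% + 0% local = 0% → $0.00
Bar stool $115.88: household furniture → 6.75% + 2.5% local = 9.25% → $10.72
Total tax = $49.61 + $11.91 + $8.81 + $10.72 = $81.05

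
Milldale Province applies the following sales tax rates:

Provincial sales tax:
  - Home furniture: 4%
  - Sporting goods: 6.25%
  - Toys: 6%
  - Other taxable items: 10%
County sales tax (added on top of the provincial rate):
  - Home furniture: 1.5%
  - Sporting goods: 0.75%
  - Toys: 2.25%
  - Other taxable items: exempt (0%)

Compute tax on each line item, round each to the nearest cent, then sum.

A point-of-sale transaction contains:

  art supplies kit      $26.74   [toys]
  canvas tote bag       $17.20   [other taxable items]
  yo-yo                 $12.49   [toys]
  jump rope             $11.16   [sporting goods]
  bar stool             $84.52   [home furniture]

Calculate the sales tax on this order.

Art supplies kit $26.74: toys → 6% + 2.25% county = 8.25% → $2.21
Canvas tote bag $17.20: other taxable items → 10% + 0% county = 10% → $1.72
Yo-yo $12.49: toys → 6% + 2.25% county = 8.25% → $1.03
Jump rope $11.16: sporting goods → 6.25% + 0.75% county = 7% → $0.78
Bar stool $84.52: home furniture → 4% + 1.5% county = 5.5% → $4.65
Total tax = $2.21 + $1.72 + $1.03 + $0.78 + $4.65 = $10.39

$10.39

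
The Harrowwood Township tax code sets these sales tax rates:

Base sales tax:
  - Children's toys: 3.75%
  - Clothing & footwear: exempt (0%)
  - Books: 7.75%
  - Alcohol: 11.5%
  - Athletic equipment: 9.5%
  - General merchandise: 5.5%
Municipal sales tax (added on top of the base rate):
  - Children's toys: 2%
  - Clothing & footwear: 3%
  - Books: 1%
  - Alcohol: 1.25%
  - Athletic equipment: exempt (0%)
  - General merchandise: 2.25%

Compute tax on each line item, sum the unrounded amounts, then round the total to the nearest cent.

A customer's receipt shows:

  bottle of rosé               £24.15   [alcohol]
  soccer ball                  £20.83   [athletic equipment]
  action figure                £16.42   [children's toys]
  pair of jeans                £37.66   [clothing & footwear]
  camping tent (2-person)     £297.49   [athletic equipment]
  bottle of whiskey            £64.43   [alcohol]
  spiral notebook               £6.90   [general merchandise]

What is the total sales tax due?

Bottle of rosé £24.15: alcohol → 11.5% + 1.25% municipal = 12.75% → £3.079125
Soccer ball £20.83: athletic equipment → 9.5% + 0% municipal = 9.5% → £1.97885
Action figure £16.42: children's toys → 3.75% + 2% municipal = 5.75% → £0.94415
Pair of jeans £37.66: clothing & footwear → 0% + 3% municipal = 3% → £1.1298
Camping tent (2-person) £297.49: athletic equipment → 9.5% + 0% municipal = 9.5% → £28.26155
Bottle of whiskey £64.43: alcohol → 11.5% + 1.25% municipal = 12.75% → £8.214825
Spiral notebook £6.90: general merchandise → 5.5% + 2.25% municipal = 7.75% → £0.53475
Unrounded tax sum = £44.14305 → £44.14

£44.14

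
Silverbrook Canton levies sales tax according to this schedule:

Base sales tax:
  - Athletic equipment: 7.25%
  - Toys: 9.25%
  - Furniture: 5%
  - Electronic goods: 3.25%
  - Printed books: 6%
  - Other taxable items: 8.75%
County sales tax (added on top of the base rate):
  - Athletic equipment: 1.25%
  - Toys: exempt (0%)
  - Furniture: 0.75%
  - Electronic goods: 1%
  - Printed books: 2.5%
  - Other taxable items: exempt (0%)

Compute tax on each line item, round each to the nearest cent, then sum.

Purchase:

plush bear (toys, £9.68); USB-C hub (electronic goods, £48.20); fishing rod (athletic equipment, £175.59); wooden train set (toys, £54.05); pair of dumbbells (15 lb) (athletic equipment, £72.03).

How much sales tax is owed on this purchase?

£29.00

Plush bear £9.68: toys → 9.25% + 0% county = 9.25% → £0.90
USB-C hub £48.20: electronic goods → 3.25% + 1% county = 4.25% → £2.05
Fishing rod £175.59: athletic equipment → 7.25% + 1.25% county = 8.5% → £14.93
Wooden train set £54.05: toys → 9.25% + 0% county = 9.25% → £5.00
Pair of dumbbells (15 lb) £72.03: athletic equipment → 7.25% + 1.25% county = 8.5% → £6.12
Total tax = £0.90 + £2.05 + £14.93 + £5.00 + £6.12 = £29.00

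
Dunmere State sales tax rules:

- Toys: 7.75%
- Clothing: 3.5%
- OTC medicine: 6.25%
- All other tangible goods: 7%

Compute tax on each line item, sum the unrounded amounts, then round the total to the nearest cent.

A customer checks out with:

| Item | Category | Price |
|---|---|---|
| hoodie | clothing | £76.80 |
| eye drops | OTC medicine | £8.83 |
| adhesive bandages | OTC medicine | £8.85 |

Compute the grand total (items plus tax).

£98.27

Hoodie £76.80: clothing → 3.5% → £2.688
Eye drops £8.83: OTC medicine → 6.25% → £0.551875
Adhesive bandages £8.85: OTC medicine → 6.25% → £0.553125
Subtotal = £94.48; unrounded tax = £3.793 → £3.79; total due = £98.27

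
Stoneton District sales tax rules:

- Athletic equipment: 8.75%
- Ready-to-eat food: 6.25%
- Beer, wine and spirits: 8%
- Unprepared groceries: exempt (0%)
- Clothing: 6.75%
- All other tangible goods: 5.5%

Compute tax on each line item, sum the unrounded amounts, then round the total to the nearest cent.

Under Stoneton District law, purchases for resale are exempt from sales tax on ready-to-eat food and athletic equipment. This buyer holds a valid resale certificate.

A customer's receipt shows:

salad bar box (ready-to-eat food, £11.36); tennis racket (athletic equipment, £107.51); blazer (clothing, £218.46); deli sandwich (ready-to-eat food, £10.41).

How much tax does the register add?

£14.75

Salad bar box £11.36: ready-to-eat food, buyer-exempt → 0% → £0.00
Tennis racket £107.51: athletic equipment, buyer-exempt → 0% → £0.00
Blazer £218.46: clothing → 6.75% → £14.74605
Deli sandwich £10.41: ready-to-eat food, buyer-exempt → 0% → £0.00
Unrounded tax sum = £14.74605 → £14.75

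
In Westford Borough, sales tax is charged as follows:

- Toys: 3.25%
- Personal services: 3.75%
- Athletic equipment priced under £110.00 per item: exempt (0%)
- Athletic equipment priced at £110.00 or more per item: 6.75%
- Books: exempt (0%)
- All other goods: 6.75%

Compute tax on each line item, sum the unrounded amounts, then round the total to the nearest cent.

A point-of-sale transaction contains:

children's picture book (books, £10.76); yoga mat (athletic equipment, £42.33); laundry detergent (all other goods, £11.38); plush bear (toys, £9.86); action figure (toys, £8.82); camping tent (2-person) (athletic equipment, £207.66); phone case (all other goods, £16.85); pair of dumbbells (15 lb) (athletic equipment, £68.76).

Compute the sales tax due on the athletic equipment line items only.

£14.02

Yoga mat £42.33: athletic equipment, under £110.00 → 0% → £0.00
Camping tent (2-person) £207.66: athletic equipment, £110.00 or more → 6.75% → £14.01705
Pair of dumbbells (15 lb) £68.76: athletic equipment, under £110.00 → 0% → £0.00
Tax on athletic equipment: unrounded sum = £14.01705 → £14.02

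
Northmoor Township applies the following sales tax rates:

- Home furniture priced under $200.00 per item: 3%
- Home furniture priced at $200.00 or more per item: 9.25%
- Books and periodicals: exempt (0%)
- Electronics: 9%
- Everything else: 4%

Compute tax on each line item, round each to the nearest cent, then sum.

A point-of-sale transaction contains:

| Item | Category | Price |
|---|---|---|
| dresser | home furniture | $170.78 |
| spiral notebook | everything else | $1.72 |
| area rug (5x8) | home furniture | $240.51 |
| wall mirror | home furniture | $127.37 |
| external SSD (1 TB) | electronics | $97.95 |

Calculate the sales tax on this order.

Dresser $170.78: home furniture, under $200.00 → 3% → $5.12
Spiral notebook $1.72: everything else → 4% → $0.07
Area rug (5x8) $240.51: home furniture, $200.00 or more → 9.25% → $22.25
Wall mirror $127.37: home furniture, under $200.00 → 3% → $3.82
External SSD (1 TB) $97.95: electronics → 9% → $8.82
Total tax = $5.12 + $0.07 + $22.25 + $3.82 + $8.82 = $40.08

$40.08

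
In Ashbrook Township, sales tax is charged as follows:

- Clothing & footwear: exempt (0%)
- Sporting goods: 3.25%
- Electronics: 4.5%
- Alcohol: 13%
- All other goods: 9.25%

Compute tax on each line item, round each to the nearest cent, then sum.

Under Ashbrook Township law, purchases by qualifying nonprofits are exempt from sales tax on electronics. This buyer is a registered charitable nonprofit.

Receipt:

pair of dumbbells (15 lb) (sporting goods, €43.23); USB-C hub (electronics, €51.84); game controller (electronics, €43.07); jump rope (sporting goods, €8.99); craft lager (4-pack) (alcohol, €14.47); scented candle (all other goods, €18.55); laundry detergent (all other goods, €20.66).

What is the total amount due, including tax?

Pair of dumbbells (15 lb) €43.23: sporting goods → 3.25% → €1.40
USB-C hub €51.84: electronics, buyer-exempt → 0% → €0.00
Game controller €43.07: electronics, buyer-exempt → 0% → €0.00
Jump rope €8.99: sporting goods → 3.25% → €0.29
Craft lager (4-pack) €14.47: alcohol → 13% → €1.88
Scented candle €18.55: all other goods → 9.25% → €1.72
Laundry detergent €20.66: all other goods → 9.25% → €1.91
Subtotal = €200.81; tax = €7.20; total due = €208.01

€208.01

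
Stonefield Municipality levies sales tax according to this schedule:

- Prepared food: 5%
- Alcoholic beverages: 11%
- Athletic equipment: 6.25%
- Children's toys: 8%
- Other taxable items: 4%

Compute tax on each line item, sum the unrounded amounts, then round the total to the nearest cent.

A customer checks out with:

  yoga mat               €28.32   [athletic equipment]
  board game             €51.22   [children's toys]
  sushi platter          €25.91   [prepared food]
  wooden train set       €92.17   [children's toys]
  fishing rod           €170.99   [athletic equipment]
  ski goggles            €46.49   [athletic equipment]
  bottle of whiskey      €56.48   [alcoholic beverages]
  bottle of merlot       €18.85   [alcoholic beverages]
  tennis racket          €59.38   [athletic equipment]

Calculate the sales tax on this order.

Yoga mat €28.32: athletic equipment → 6.25% → €1.77
Board game €51.22: children's toys → 8% → €4.0976
Sushi platter €25.91: prepared food → 5% → €1.2955
Wooden train set €92.17: children's toys → 8% → €7.3736
Fishing rod €170.99: athletic equipment → 6.25% → €10.686875
Ski goggles €46.49: athletic equipment → 6.25% → €2.905625
Bottle of whiskey €56.48: alcoholic beverages → 11% → €6.2128
Bottle of merlot €18.85: alcoholic beverages → 11% → €2.0735
Tennis racket €59.38: athletic equipment → 6.25% → €3.71125
Unrounded tax sum = €40.12675 → €40.13

€40.13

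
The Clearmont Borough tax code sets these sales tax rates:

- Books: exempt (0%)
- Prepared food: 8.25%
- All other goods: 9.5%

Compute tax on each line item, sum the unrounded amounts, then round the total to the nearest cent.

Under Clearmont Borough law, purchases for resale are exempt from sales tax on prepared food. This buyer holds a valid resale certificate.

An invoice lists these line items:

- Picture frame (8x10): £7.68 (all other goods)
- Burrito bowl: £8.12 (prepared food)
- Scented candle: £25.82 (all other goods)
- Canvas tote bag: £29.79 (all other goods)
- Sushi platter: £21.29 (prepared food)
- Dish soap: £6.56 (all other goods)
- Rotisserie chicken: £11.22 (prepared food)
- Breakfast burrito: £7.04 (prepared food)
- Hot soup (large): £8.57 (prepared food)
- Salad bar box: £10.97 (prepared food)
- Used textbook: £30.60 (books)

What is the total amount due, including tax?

Picture frame (8x10) £7.68: all other goods → 9.5% → £0.7296
Burrito bowl £8.12: prepared food, buyer-exempt → 0% → £0.00
Scented candle £25.82: all other goods → 9.5% → £2.4529
Canvas tote bag £29.79: all other goods → 9.5% → £2.83005
Sushi platter £21.29: prepared food, buyer-exempt → 0% → £0.00
Dish soap £6.56: all other goods → 9.5% → £0.6232
Rotisserie chicken £11.22: prepared food, buyer-exempt → 0% → £0.00
Breakfast burrito £7.04: prepared food, buyer-exempt → 0% → £0.00
Hot soup (large) £8.57: prepared food, buyer-exempt → 0% → £0.00
Salad bar box £10.97: prepared food, buyer-exempt → 0% → £0.00
Used textbook £30.60: books → 0% → £0.00
Subtotal = £167.66; unrounded tax = £6.63575 → £6.64; total due = £174.30

£174.30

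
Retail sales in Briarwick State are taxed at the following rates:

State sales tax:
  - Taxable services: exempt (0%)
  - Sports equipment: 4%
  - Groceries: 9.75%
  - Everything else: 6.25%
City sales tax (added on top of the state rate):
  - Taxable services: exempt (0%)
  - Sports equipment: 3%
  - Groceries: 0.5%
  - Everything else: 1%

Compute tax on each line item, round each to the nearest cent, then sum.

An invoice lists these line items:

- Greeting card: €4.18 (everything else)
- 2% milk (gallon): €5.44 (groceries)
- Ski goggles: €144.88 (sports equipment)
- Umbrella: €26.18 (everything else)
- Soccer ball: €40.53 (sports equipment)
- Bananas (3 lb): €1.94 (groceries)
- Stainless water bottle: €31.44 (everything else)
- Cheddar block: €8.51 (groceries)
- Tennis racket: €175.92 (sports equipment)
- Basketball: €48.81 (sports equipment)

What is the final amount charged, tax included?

€522.65

Greeting card €4.18: everything else → 6.25% + 1% city = 7.25% → €0.30
2% milk (gallon) €5.44: groceries → 9.75% + 0.5% city = 10.25% → €0.56
Ski goggles €144.88: sports equipment → 4% + 3% city = 7% → €10.14
Umbrella €26.18: everything else → 6.25% + 1% city = 7.25% → €1.90
Soccer ball €40.53: sports equipment → 4% + 3% city = 7% → €2.84
Bananas (3 lb) €1.94: groceries → 9.75% + 0.5% city = 10.25% → €0.20
Stainless water bottle €31.44: everything else → 6.25% + 1% city = 7.25% → €2.28
Cheddar block €8.51: groceries → 9.75% + 0.5% city = 10.25% → €0.87
Tennis racket €175.92: sports equipment → 4% + 3% city = 7% → €12.31
Basketball €48.81: sports equipment → 4% + 3% city = 7% → €3.42
Subtotal = €487.83; tax = €34.82; total due = €522.65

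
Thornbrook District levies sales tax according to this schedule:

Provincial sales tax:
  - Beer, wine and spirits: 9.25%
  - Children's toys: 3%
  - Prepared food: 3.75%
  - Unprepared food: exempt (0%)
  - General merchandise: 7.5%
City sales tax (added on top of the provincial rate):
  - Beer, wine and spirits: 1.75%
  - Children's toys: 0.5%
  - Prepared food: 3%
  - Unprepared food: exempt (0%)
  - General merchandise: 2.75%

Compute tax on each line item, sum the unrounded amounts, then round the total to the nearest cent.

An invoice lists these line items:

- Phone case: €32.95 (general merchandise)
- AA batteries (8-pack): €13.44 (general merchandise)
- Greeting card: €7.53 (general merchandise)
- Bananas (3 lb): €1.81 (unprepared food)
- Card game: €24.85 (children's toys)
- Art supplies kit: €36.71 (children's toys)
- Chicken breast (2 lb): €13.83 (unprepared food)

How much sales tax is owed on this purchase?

Phone case €32.95: general merchandise → 7.5% + 2.75% city = 10.25% → €3.377375
AA batteries (8-pack) €13.44: general merchandise → 7.5% + 2.75% city = 10.25% → €1.3776
Greeting card €7.53: general merchandise → 7.5% + 2.75% city = 10.25% → €0.771825
Bananas (3 lb) €1.81: unprepared food → 0% + 0% city = 0% → €0.00
Card game €24.85: children's toys → 3% + 0.5% city = 3.5% → €0.86975
Art supplies kit €36.71: children's toys → 3% + 0.5% city = 3.5% → €1.28485
Chicken breast (2 lb) €13.83: unprepared food → 0% + 0% city = 0% → €0.00
Unrounded tax sum = €7.6814 → €7.68

€7.68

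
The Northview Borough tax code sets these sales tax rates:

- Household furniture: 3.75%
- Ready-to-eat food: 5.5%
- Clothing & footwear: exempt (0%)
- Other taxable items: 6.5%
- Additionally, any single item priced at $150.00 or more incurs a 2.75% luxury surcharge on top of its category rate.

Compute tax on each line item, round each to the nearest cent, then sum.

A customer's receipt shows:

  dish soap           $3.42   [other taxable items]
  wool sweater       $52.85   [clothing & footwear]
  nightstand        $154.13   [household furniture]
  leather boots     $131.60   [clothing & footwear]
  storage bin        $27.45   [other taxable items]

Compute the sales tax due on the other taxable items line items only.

$2.00

Dish soap $3.42: other taxable items → 6.5% → $0.22
Storage bin $27.45: other taxable items → 6.5% → $1.78
Tax on other taxable items = $0.22 + $1.78 = $2.00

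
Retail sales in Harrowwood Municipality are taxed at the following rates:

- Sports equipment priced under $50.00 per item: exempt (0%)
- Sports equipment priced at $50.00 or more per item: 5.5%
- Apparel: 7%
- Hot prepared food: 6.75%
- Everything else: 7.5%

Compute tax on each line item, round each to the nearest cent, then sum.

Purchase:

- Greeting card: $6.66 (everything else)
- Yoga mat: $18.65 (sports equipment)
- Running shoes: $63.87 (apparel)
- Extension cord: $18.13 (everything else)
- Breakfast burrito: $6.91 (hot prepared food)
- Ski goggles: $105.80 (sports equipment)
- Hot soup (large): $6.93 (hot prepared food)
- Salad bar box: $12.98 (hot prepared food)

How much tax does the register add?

Greeting card $6.66: everything else → 7.5% → $0.50
Yoga mat $18.65: sports equipment, under $50.00 → 0% → $0.00
Running shoes $63.87: apparel → 7% → $4.47
Extension cord $18.13: everything else → 7.5% → $1.36
Breakfast burrito $6.91: hot prepared food → 6.75% → $0.47
Ski goggles $105.80: sports equipment, $50.00 or more → 5.5% → $5.82
Hot soup (large) $6.93: hot prepared food → 6.75% → $0.47
Salad bar box $12.98: hot prepared food → 6.75% → $0.88
Total tax = $0.50 + $4.47 + $1.36 + $0.47 + $5.82 + $0.47 + $0.88 = $13.97

$13.97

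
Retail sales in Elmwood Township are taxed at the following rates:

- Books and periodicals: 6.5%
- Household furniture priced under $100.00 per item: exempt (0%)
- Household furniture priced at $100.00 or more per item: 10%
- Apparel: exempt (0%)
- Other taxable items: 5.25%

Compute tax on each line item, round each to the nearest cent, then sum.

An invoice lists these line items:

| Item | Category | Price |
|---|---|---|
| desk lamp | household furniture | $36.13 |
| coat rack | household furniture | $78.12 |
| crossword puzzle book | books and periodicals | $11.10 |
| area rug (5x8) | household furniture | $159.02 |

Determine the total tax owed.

Desk lamp $36.13: household furniture, under $100.00 → 0% → $0.00
Coat rack $78.12: household furniture, under $100.00 → 0% → $0.00
Crossword puzzle book $11.10: books and periodicals → 6.5% → $0.72
Area rug (5x8) $159.02: household furniture, $100.00 or more → 10% → $15.90
Total tax = $0.72 + $15.90 = $16.62

$16.62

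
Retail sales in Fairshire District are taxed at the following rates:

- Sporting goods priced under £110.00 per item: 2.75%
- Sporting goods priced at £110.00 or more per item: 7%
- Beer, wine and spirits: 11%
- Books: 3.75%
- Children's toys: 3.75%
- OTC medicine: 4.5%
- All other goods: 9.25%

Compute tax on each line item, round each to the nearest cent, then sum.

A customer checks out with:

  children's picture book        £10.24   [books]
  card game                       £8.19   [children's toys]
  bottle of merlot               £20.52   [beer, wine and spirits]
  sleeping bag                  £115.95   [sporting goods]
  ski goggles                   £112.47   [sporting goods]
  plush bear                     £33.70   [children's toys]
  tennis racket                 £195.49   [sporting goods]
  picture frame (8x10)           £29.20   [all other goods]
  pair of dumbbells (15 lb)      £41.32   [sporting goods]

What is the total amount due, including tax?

£604.80

Children's picture book £10.24: books → 3.75% → £0.38
Card game £8.19: children's toys → 3.75% → £0.31
Bottle of merlot £20.52: beer, wine and spirits → 11% → £2.26
Sleeping bag £115.95: sporting goods, £110.00 or more → 7% → £8.12
Ski goggles £112.47: sporting goods, £110.00 or more → 7% → £7.87
Plush bear £33.70: children's toys → 3.75% → £1.26
Tennis racket £195.49: sporting goods, £110.00 or more → 7% → £13.68
Picture frame (8x10) £29.20: all other goods → 9.25% → £2.70
Pair of dumbbells (15 lb) £41.32: sporting goods, under £110.00 → 2.75% → £1.14
Subtotal = £567.08; tax = £37.72; total due = £604.80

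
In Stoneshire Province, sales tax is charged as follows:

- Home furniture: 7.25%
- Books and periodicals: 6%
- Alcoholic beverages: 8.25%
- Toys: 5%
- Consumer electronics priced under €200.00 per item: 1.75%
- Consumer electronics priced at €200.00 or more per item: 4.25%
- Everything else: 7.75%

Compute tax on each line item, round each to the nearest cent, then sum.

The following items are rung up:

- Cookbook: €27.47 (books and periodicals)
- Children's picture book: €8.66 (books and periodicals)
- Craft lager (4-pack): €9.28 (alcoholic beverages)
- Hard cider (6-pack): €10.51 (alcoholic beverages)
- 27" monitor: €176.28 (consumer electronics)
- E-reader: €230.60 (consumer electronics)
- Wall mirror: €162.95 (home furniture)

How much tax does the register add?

Cookbook €27.47: books and periodicals → 6% → €1.65
Children's picture book €8.66: books and periodicals → 6% → €0.52
Craft lager (4-pack) €9.28: alcoholic beverages → 8.25% → €0.77
Hard cider (6-pack) €10.51: alcoholic beverages → 8.25% → €0.87
27" monitor €176.28: consumer electronics, under €200.00 → 1.75% → €3.08
E-reader €230.60: consumer electronics, €200.00 or more → 4.25% → €9.80
Wall mirror €162.95: home furniture → 7.25% → €11.81
Total tax = €1.65 + €0.52 + €0.77 + €0.87 + €3.08 + €9.80 + €11.81 = €28.50

€28.50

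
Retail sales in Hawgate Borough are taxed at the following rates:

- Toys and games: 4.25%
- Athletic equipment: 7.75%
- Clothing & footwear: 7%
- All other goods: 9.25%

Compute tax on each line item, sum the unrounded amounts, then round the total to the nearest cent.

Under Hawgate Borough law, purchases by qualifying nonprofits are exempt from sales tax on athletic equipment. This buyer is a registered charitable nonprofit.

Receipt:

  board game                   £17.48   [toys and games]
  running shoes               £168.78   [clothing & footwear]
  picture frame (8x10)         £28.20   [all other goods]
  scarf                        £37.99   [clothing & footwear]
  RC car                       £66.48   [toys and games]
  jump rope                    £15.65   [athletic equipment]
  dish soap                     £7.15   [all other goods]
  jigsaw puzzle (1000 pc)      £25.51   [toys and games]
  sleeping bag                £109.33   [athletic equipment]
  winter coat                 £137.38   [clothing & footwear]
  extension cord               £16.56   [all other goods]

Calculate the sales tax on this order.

Board game £17.48: toys and games → 4.25% → £0.7429
Running shoes £168.78: clothing & footwear → 7% → £11.8146
Picture frame (8x10) £28.20: all other goods → 9.25% → £2.6085
Scarf £37.99: clothing & footwear → 7% → £2.6593
RC car £66.48: toys and games → 4.25% → £2.8254
Jump rope £15.65: athletic equipment, buyer-exempt → 0% → £0.00
Dish soap £7.15: all other goods → 9.25% → £0.661375
Jigsaw puzzle (1000 pc) £25.51: toys and games → 4.25% → £1.084175
Sleeping bag £109.33: athletic equipment, buyer-exempt → 0% → £0.00
Winter coat £137.38: clothing & footwear → 7% → £9.6166
Extension cord £16.56: all other goods → 9.25% → £1.5318
Unrounded tax sum = £33.54465 → £33.54

£33.54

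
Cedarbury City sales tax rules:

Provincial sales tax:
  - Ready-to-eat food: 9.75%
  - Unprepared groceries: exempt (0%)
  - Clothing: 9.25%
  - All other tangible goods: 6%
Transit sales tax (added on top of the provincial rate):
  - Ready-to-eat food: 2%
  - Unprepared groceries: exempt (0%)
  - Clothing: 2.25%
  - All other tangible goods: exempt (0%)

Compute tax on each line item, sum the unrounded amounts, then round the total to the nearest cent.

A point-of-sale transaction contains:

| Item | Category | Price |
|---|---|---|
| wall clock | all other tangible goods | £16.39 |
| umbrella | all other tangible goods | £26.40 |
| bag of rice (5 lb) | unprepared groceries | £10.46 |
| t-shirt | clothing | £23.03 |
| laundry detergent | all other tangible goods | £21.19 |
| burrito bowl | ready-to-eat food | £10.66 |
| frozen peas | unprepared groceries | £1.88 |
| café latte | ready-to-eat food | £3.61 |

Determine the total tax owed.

Wall clock £16.39: all other tangible goods → 6% + 0% transit = 6% → £0.9834
Umbrella £26.40: all other tangible goods → 6% + 0% transit = 6% → £1.584
Bag of rice (5 lb) £10.46: unprepared groceries → 0% + 0% transit = 0% → £0.00
T-shirt £23.03: clothing → 9.25% + 2.25% transit = 11.5% → £2.64845
Laundry detergent £21.19: all other tangible goods → 6% + 0% transit = 6% → £1.2714
Burrito bowl £10.66: ready-to-eat food → 9.75% + 2% transit = 11.75% → £1.25255
Frozen peas £1.88: unprepared groceries → 0% + 0% transit = 0% → £0.00
Café latte £3.61: ready-to-eat food → 9.75% + 2% transit = 11.75% → £0.424175
Unrounded tax sum = £8.163975 → £8.16

£8.16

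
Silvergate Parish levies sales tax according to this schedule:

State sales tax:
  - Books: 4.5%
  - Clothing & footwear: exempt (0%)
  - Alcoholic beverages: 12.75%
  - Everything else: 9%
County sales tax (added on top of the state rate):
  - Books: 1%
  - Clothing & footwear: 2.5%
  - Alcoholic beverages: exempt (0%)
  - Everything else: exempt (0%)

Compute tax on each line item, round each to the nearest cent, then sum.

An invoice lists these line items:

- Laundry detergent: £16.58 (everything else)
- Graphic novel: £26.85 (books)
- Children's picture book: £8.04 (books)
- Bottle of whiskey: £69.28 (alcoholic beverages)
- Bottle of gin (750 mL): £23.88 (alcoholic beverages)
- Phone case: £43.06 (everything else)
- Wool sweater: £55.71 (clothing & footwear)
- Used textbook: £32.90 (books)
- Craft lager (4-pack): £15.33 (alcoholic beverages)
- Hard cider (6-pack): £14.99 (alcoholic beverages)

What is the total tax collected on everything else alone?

Laundry detergent £16.58: everything else → 9% + 0% county = 9% → £1.49
Phone case £43.06: everything else → 9% + 0% county = 9% → £3.88
Tax on everything else = £1.49 + £3.88 = £5.37

£5.37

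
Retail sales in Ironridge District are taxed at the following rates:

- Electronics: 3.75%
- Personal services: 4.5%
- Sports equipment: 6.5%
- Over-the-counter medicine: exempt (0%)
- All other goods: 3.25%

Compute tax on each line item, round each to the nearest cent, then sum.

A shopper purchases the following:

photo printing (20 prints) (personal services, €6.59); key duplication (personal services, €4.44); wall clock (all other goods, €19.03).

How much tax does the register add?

€1.12

Photo printing (20 prints) €6.59: personal services → 4.5% → €0.30
Key duplication €4.44: personal services → 4.5% → €0.20
Wall clock €19.03: all other goods → 3.25% → €0.62
Total tax = €0.30 + €0.20 + €0.62 = €1.12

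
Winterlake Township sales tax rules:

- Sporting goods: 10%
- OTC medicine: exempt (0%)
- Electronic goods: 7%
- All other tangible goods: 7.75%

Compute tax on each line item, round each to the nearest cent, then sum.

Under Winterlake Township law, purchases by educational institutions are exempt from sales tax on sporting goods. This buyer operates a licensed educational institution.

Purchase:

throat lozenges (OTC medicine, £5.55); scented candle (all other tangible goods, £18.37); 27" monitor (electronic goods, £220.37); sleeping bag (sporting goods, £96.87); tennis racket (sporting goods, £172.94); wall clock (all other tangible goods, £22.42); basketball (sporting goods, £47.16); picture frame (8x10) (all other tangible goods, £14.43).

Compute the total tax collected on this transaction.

£19.71

Throat lozenges £5.55: OTC medicine → 0% → £0.00
Scented candle £18.37: all other tangible goods → 7.75% → £1.42
27" monitor £220.37: electronic goods → 7% → £15.43
Sleeping bag £96.87: sporting goods, buyer-exempt → 0% → £0.00
Tennis racket £172.94: sporting goods, buyer-exempt → 0% → £0.00
Wall clock £22.42: all other tangible goods → 7.75% → £1.74
Basketball £47.16: sporting goods, buyer-exempt → 0% → £0.00
Picture frame (8x10) £14.43: all other tangible goods → 7.75% → £1.12
Total tax = £1.42 + £15.43 + £1.74 + £1.12 = £19.71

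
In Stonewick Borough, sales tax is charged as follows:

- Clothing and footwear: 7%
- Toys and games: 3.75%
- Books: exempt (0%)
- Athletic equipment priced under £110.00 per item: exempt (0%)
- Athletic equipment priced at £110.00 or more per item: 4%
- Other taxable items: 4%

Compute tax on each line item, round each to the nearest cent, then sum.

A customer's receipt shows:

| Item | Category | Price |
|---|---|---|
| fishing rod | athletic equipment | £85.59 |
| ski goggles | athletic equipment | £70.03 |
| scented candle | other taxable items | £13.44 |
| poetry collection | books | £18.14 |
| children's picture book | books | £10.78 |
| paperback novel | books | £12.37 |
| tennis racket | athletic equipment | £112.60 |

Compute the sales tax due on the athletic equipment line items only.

£4.50

Fishing rod £85.59: athletic equipment, under £110.00 → 0% → £0.00
Ski goggles £70.03: athletic equipment, under £110.00 → 0% → £0.00
Tennis racket £112.60: athletic equipment, £110.00 or more → 4% → £4.50
Tax on athletic equipment = £0.00 + £0.00 + £4.50 = £4.50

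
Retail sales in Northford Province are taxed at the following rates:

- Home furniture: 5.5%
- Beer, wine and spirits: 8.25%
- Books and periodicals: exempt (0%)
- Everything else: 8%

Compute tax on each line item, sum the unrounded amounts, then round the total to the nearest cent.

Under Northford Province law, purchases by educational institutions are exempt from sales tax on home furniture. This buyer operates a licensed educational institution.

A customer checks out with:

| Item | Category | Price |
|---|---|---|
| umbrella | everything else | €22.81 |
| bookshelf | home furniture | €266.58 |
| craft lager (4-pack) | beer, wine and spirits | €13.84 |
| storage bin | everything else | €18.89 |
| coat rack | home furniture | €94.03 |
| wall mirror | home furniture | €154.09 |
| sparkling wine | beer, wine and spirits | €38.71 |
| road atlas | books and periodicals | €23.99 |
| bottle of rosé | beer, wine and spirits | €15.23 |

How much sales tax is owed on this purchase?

€8.93

Umbrella €22.81: everything else → 8% → €1.8248
Bookshelf €266.58: home furniture, buyer-exempt → 0% → €0.00
Craft lager (4-pack) €13.84: beer, wine and spirits → 8.25% → €1.1418
Storage bin €18.89: everything else → 8% → €1.5112
Coat rack €94.03: home furniture, buyer-exempt → 0% → €0.00
Wall mirror €154.09: home furniture, buyer-exempt → 0% → €0.00
Sparkling wine €38.71: beer, wine and spirits → 8.25% → €3.193575
Road atlas €23.99: books and periodicals → 0% → €0.00
Bottle of rosé €15.23: beer, wine and spirits → 8.25% → €1.256475
Unrounded tax sum = €8.92785 → €8.93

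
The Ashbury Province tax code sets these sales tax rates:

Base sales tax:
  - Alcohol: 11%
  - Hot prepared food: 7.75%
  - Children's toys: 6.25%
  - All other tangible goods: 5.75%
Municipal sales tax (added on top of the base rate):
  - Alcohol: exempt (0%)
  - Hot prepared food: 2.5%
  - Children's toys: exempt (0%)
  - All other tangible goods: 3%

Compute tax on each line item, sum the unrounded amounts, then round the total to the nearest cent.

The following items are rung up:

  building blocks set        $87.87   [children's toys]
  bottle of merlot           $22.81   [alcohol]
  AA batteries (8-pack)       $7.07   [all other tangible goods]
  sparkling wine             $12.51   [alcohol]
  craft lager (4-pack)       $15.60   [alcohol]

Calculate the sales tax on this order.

Building blocks set $87.87: children's toys → 6.25% + 0% municipal = 6.25% → $5.491875
Bottle of merlot $22.81: alcohol → 11% + 0% municipal = 11% → $2.5091
AA batteries (8-pack) $7.07: all other tangible goods → 5.75% + 3% municipal = 8.75% → $0.618625
Sparkling wine $12.51: alcohol → 11% + 0% municipal = 11% → $1.3761
Craft lager (4-pack) $15.60: alcohol → 11% + 0% municipal = 11% → $1.716
Unrounded tax sum = $11.7117 → $11.71

$11.71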